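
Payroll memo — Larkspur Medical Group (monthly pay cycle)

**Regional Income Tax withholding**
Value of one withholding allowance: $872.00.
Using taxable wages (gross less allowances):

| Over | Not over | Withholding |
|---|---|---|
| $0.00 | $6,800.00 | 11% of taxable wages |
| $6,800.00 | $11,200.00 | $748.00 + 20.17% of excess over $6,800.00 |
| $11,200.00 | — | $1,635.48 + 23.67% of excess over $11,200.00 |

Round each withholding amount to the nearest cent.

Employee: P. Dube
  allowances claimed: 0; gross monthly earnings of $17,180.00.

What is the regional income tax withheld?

Regional Income Tax: taxable = $17,180.00
  $1,635.48 + 23.67% × ($17,180.00 − $11,200.00) = $1,635.48 + 23.67% × $5,980.00 = $3,050.95

$3,050.95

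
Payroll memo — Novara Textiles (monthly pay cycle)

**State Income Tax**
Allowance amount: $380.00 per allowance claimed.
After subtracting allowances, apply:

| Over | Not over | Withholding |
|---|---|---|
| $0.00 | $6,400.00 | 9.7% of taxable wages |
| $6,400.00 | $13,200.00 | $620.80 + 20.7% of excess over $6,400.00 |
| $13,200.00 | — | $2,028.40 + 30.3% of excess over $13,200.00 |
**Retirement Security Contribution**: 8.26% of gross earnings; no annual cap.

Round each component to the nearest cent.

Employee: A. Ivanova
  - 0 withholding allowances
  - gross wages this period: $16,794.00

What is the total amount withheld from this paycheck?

$4,504.56

State Income Tax: taxable = $16,794.00
  $2,028.40 + 30.3% × ($16,794.00 − $13,200.00) = $2,028.40 + 30.3% × $3,594.00 = $3,117.38
Retirement Security Contribution: 8.26% × $16,794.00 = $1,387.18
Total: $3,117.38 + $1,387.18 = $4,504.56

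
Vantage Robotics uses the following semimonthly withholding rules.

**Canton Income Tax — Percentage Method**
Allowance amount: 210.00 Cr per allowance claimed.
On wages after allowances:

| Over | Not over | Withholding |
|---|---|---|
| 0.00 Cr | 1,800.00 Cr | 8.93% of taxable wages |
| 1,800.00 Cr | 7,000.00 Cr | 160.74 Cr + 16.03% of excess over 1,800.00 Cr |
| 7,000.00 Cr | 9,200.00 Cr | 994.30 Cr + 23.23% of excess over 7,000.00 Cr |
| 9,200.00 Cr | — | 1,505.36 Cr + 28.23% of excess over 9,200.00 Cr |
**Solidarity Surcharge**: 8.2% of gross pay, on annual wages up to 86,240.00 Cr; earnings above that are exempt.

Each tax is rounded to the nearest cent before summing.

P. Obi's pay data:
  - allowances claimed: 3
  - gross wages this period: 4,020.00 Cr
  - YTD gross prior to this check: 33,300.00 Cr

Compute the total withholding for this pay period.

745.26 Cr

Canton Income Tax: taxable = 4,020.00 Cr − 3×210.00 Cr = 3,390.00 Cr
  160.74 Cr + 16.03% × (3,390.00 Cr − 1,800.00 Cr) = 160.74 Cr + 16.03% × 1,590.00 Cr = 415.62 Cr
Solidarity Surcharge: 8.2% × 4,020.00 Cr = 329.64 Cr
Total: 415.62 Cr + 329.64 Cr = 745.26 Cr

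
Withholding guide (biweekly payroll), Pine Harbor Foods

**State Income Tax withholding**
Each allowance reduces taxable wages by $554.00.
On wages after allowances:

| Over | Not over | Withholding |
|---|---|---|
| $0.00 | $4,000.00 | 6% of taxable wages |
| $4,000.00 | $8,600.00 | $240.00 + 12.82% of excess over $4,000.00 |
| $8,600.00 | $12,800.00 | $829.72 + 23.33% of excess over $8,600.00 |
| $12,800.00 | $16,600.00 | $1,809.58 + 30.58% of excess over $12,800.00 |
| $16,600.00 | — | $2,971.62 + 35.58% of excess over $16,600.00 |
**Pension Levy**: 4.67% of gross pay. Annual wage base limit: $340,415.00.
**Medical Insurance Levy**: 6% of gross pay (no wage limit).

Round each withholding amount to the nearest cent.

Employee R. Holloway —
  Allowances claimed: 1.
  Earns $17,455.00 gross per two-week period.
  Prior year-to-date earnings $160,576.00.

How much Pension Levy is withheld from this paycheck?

Pension Levy: 4.67% × $17,455.00 = $815.15

$815.15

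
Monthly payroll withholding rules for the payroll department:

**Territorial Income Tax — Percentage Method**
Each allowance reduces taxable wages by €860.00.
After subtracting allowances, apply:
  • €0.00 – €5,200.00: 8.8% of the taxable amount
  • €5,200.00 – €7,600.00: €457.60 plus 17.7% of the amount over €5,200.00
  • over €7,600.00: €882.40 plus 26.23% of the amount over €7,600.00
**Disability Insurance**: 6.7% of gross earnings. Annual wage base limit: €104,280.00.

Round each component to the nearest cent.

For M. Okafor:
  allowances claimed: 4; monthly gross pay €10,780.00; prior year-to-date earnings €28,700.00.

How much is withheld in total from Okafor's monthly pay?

Territorial Income Tax: taxable = €10,780.00 − 4×€860.00 = €7,340.00
  €457.60 + 17.7% × (€7,340.00 − €5,200.00) = €457.60 + 17.7% × €2,140.00 = €836.38
Disability Insurance: 6.7% × €10,780.00 = €722.26
Total: €836.38 + €722.26 = €1,558.64

€1,558.64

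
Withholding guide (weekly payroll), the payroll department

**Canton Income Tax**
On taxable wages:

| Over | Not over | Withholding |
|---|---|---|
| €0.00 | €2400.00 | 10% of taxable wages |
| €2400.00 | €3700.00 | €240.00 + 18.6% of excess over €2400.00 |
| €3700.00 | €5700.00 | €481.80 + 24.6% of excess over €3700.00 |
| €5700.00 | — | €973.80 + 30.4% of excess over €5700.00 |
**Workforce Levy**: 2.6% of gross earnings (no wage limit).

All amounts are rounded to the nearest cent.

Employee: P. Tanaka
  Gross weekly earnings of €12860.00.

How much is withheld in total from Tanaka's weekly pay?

Canton Income Tax: taxable = €12860.00
  €973.80 + 30.4% × (€12860.00 − €5700.00) = €973.80 + 30.4% × €7160.00 = €3150.44
Workforce Levy: 2.6% × €12860.00 = €334.36
Total: €3150.44 + €334.36 = €3484.80

€3484.80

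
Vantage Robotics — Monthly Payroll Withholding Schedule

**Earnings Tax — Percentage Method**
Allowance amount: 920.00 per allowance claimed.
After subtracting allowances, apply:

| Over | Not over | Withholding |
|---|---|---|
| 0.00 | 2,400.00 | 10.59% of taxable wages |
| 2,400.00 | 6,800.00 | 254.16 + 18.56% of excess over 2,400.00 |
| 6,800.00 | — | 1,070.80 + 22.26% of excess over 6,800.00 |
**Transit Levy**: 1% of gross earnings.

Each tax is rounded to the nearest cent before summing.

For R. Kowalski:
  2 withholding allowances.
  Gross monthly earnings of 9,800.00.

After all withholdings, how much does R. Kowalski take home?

8,372.98

Earnings Tax: taxable = 9,800.00 − 2×920.00 = 7,960.00
  1,070.80 + 22.26% × (7,960.00 − 6,800.00) = 1,070.80 + 22.26% × 1,160.00 = 1,329.02
Transit Levy: 1% × 9,800.00 = 98.00
Total withheld: 1,329.02 + 98.00 = 1,427.02
Net pay: 9,800.00 − 1,427.02 = 8,372.98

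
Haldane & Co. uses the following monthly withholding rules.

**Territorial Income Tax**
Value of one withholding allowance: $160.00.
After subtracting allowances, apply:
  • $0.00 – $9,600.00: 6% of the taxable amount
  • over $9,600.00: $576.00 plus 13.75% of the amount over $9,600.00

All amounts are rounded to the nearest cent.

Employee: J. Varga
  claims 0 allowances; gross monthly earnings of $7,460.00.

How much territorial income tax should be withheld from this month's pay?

$447.60

Territorial Income Tax: taxable = $7,460.00
  6% × $7,460.00 = $447.60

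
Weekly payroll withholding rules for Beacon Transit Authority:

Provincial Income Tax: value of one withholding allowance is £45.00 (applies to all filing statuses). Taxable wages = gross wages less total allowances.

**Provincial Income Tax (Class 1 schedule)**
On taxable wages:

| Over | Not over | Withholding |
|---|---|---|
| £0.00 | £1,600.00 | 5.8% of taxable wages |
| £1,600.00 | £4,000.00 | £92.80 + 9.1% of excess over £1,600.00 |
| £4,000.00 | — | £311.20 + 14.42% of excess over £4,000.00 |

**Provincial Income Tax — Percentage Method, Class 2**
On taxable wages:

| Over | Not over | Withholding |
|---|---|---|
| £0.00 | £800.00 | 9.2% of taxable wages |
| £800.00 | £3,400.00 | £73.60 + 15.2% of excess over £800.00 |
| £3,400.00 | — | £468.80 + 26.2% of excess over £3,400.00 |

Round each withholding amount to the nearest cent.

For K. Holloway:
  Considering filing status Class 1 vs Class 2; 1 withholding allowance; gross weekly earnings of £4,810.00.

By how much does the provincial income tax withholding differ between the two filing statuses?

Provincial Income Tax (Class 1): taxable = £4,810.00 − 1×£45.00 = £4,765.00
  £311.20 + 14.42% × (£4,765.00 − £4,000.00) = £311.20 + 14.42% × £765.00 = £421.51
Provincial Income Tax (Class 2): taxable = £4,810.00 − 1×£45.00 = £4,765.00
  £468.80 + 26.2% × (£4,765.00 − £3,400.00) = £468.80 + 26.2% × £1,365.00 = £826.43
Difference: |£421.51 − £826.43| = £404.92 (higher under Class 2)

£404.92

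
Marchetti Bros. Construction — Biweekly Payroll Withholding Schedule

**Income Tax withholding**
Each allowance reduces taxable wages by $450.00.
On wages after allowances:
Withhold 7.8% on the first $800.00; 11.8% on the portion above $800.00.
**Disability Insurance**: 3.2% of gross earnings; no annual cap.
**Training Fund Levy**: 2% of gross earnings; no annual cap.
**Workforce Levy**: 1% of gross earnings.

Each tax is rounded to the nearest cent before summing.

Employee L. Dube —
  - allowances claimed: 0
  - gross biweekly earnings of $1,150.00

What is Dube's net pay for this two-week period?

$975.00

Income Tax: taxable = $1,150.00
  $62.40 + 11.8% × ($1,150.00 − $800.00) = $62.40 + 11.8% × $350.00 = $103.70
Disability Insurance: 3.2% × $1,150.00 = $36.80
Training Fund Levy: 2% × $1,150.00 = $23.00
Workforce Levy: 1% × $1,150.00 = $11.50
Total withheld: $103.70 + $36.80 + $23.00 + $11.50 = $175.00
Net pay: $1,150.00 − $175.00 = $975.00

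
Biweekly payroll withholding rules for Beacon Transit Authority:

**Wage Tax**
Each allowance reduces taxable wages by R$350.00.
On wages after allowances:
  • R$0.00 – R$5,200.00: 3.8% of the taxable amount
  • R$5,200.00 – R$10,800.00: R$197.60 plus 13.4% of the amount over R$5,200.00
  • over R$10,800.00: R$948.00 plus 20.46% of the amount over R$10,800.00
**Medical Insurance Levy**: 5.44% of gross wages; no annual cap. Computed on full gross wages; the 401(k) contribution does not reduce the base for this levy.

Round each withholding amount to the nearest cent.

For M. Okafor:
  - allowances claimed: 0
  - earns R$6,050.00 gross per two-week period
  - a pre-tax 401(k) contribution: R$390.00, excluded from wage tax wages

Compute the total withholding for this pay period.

Wage Tax: taxable = R$6,050.00 − R$390.00 = R$5,660.00
  R$197.60 + 13.4% × (R$5,660.00 − R$5,200.00) = R$197.60 + 13.4% × R$460.00 = R$259.24
Medical Insurance Levy: 5.44% × R$6,050.00 = R$329.12
Total: R$259.24 + R$329.12 = R$588.36

R$588.36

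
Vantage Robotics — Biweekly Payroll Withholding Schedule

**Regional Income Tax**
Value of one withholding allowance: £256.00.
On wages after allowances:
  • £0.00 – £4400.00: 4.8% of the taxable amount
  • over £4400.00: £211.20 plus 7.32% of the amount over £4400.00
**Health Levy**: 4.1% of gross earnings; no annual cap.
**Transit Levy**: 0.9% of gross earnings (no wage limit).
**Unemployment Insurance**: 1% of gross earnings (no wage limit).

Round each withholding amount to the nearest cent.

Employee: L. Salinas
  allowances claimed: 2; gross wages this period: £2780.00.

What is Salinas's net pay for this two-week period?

Regional Income Tax: taxable = £2780.00 − 2×£256.00 = £2268.00
  4.8% × £2268.00 = £108.86
Health Levy: 4.1% × £2780.00 = £113.98
Transit Levy: 0.9% × £2780.00 = £25.02
Unemployment Insurance: 1% × £2780.00 = £27.80
Total withheld: £108.86 + £113.98 + £25.02 + £27.80 = £275.66
Net pay: £2780.00 − £275.66 = £2504.34

£2504.34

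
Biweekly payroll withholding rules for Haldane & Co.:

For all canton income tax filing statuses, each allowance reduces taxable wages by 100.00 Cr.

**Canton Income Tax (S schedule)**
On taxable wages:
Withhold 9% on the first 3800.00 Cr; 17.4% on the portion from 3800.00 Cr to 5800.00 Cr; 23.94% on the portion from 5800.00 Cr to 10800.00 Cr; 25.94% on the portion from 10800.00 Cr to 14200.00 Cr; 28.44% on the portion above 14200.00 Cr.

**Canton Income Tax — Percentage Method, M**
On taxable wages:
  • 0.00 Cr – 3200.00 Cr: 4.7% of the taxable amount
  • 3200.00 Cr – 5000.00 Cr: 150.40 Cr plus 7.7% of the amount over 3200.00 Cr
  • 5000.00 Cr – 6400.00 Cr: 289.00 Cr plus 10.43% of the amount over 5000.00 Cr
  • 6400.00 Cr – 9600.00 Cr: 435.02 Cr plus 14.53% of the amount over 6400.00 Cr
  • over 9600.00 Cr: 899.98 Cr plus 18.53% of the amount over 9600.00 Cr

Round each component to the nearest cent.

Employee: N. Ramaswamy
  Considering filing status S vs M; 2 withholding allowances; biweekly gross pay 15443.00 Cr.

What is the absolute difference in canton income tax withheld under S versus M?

1119.96 Cr

Canton Income Tax (S): taxable = 15443.00 Cr − 2×100.00 Cr = 15243.00 Cr
  2768.96 Cr + 28.44% × (15243.00 Cr − 14200.00 Cr) = 2768.96 Cr + 28.44% × 1043.00 Cr = 3065.59 Cr
Canton Income Tax (M): taxable = 15443.00 Cr − 2×100.00 Cr = 15243.00 Cr
  899.98 Cr + 18.53% × (15243.00 Cr − 9600.00 Cr) = 899.98 Cr + 18.53% × 5643.00 Cr = 1945.63 Cr
Difference: |3065.59 Cr − 1945.63 Cr| = 1119.96 Cr (higher under S)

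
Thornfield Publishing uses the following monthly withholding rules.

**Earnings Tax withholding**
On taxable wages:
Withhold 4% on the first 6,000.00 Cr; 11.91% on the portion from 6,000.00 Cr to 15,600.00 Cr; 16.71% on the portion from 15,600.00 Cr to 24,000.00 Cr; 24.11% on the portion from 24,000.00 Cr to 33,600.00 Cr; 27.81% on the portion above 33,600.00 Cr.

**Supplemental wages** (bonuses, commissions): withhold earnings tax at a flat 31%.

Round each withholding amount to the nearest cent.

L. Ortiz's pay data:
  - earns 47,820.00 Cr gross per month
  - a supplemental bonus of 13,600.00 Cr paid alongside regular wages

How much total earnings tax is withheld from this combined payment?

Earnings Tax: taxable = 47,820.00 Cr
  5,101.56 Cr + 27.81% × (47,820.00 Cr − 33,600.00 Cr) = 5,101.56 Cr + 27.81% × 14,220.00 Cr = 9,056.14 Cr
Supplemental (31% flat on bonus): 31% × 13,600.00 Cr = 4,216.00 Cr
Total earnings tax: 9,056.14 Cr + 4,216.00 Cr = 13,272.14 Cr

13,272.14 Cr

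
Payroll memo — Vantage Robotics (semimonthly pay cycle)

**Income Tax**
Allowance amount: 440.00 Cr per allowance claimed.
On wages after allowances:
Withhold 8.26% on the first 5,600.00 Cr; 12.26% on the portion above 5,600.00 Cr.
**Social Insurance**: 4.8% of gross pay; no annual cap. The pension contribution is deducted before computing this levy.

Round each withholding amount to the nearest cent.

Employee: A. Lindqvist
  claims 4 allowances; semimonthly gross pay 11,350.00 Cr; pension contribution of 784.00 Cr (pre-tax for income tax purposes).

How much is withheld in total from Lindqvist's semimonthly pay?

1,362.79 Cr

Income Tax: taxable = 11,350.00 Cr − 784.00 Cr − 4×440.00 Cr = 8,806.00 Cr
  462.56 Cr + 12.26% × (8,806.00 Cr − 5,600.00 Cr) = 462.56 Cr + 12.26% × 3,206.00 Cr = 855.62 Cr
Social Insurance: 4.8% × 10,566.00 Cr = 507.17 Cr
Total: 855.62 Cr + 507.17 Cr = 1,362.79 Cr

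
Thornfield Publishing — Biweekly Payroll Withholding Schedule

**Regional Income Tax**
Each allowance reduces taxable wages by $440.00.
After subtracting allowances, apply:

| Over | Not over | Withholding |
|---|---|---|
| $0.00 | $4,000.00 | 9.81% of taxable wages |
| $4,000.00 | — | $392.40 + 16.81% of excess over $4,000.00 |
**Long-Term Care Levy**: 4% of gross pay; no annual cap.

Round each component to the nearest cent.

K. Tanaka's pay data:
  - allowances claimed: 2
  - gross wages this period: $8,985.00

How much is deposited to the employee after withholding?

Regional Income Tax: taxable = $8,985.00 − 2×$440.00 = $8,105.00
  $392.40 + 16.81% × ($8,105.00 − $4,000.00) = $392.40 + 16.81% × $4,105.00 = $1,082.45
Long-Term Care Levy: 4% × $8,985.00 = $359.40
Total withheld: $1,082.45 + $359.40 = $1,441.85
Net pay: $8,985.00 − $1,441.85 = $7,543.15

$7,543.15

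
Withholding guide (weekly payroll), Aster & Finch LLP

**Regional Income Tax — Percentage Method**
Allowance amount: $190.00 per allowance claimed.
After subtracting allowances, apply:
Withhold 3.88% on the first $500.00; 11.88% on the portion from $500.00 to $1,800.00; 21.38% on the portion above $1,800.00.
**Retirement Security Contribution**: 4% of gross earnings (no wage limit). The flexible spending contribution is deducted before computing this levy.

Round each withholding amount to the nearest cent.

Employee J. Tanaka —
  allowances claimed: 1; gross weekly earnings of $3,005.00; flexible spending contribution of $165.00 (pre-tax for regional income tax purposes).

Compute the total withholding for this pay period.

Regional Income Tax: taxable = $3,005.00 − $165.00 − 1×$190.00 = $2,650.00
  $173.84 + 21.38% × ($2,650.00 − $1,800.00) = $173.84 + 21.38% × $850.00 = $355.57
Retirement Security Contribution: 4% × $2,840.00 = $113.60
Total: $355.57 + $113.60 = $469.17

$469.17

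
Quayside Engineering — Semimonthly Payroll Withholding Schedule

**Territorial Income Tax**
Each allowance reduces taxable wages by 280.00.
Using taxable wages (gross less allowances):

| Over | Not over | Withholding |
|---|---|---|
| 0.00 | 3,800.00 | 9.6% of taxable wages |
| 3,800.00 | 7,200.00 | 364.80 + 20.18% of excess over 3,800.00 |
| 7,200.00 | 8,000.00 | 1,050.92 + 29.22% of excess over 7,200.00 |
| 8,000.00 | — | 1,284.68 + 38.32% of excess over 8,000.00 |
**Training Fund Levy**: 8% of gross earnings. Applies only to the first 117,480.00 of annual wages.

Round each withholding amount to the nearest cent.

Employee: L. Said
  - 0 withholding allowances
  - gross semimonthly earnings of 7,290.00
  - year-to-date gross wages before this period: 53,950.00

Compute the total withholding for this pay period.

1,660.42

Territorial Income Tax: taxable = 7,290.00
  1,050.92 + 29.22% × (7,290.00 − 7,200.00) = 1,050.92 + 29.22% × 90.00 = 1,077.22
Training Fund Levy: 8% × 7,290.00 = 583.20
Total: 1,077.22 + 583.20 = 1,660.42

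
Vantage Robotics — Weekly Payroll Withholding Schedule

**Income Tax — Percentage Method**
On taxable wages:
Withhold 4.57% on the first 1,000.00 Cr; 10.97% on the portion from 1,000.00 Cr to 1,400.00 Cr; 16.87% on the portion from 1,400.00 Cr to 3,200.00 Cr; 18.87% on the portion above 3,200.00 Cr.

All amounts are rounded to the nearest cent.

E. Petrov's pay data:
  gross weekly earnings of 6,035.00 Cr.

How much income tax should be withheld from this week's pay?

Income Tax: taxable = 6,035.00 Cr
  393.24 Cr + 18.87% × (6,035.00 Cr − 3,200.00 Cr) = 393.24 Cr + 18.87% × 2,835.00 Cr = 928.20 Cr

928.20 Cr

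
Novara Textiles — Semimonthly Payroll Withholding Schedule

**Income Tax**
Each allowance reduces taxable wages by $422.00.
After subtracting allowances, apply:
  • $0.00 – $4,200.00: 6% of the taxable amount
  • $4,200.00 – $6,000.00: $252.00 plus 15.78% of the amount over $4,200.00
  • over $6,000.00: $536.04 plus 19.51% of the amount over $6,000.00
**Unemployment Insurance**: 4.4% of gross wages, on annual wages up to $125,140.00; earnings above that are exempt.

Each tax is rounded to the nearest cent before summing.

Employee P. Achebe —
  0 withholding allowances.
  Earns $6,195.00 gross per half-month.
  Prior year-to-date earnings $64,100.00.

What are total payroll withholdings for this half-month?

$846.66

Income Tax: taxable = $6,195.00
  $536.04 + 19.51% × ($6,195.00 − $6,000.00) = $536.04 + 19.51% × $195.00 = $574.08
Unemployment Insurance: 4.4% × $6,195.00 = $272.58
Total: $574.08 + $272.58 = $846.66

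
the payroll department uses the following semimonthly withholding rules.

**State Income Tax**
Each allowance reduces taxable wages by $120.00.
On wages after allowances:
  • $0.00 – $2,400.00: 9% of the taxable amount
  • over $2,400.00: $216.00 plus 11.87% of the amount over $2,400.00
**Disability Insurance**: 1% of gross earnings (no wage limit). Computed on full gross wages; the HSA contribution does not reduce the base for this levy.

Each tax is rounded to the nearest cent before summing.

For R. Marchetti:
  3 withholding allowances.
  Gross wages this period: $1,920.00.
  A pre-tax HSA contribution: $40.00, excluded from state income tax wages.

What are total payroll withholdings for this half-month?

$156.00

State Income Tax: taxable = $1,920.00 − $40.00 − 3×$120.00 = $1,520.00
  9% × $1,520.00 = $136.80
Disability Insurance: 1% × $1,920.00 = $19.20
Total: $136.80 + $19.20 = $156.00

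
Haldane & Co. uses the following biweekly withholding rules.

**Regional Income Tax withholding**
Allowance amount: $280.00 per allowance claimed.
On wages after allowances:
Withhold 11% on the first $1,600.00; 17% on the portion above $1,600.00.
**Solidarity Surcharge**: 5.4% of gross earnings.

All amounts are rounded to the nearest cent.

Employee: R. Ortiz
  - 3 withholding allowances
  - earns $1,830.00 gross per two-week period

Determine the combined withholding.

Regional Income Tax: taxable = $1,830.00 − 3×$280.00 = $990.00
  11% × $990.00 = $108.90
Solidarity Surcharge: 5.4% × $1,830.00 = $98.82
Total: $108.90 + $98.82 = $207.72

$207.72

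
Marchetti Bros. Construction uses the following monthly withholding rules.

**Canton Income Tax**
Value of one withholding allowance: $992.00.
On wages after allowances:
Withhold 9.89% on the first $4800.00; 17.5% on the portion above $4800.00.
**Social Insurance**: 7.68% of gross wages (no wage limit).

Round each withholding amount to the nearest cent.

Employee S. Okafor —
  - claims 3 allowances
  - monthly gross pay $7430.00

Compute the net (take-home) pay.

$6418.88

Canton Income Tax: taxable = $7430.00 − 3×$992.00 = $4454.00
  9.89% × $4454.00 = $440.50
Social Insurance: 7.68% × $7430.00 = $570.62
Total withheld: $440.50 + $570.62 = $1011.12
Net pay: $7430.00 − $1011.12 = $6418.88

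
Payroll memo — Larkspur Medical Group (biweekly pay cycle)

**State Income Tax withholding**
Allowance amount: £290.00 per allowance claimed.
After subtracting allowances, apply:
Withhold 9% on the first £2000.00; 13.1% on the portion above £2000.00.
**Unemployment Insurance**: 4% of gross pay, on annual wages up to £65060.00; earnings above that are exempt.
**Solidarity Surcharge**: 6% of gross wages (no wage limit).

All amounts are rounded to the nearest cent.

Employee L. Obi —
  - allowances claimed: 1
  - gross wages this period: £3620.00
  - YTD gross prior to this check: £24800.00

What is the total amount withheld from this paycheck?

State Income Tax: taxable = £3620.00 − 1×£290.00 = £3330.00
  £180.00 + 13.1% × (£3330.00 − £2000.00) = £180.00 + 13.1% × £1330.00 = £354.23
Unemployment Insurance: 4% × £3620.00 = £144.80
Solidarity Surcharge: 6% × £3620.00 = £217.20
Total: £354.23 + £144.80 + £217.20 = £716.23

£716.23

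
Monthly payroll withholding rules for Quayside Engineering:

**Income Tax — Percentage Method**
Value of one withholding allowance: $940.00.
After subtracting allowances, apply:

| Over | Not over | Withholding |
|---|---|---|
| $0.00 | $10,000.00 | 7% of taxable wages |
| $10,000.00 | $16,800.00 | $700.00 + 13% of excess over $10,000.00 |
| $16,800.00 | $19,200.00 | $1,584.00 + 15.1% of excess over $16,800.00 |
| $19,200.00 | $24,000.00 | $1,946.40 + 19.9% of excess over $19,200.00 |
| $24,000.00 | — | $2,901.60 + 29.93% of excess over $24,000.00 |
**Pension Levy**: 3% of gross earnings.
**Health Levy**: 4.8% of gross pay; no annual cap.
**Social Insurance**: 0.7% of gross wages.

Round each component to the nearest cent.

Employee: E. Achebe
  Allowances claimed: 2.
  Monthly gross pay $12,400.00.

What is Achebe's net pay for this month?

$10,578.40

Income Tax: taxable = $12,400.00 − 2×$940.00 = $10,520.00
  $700.00 + 13% × ($10,520.00 − $10,000.00) = $700.00 + 13% × $520.00 = $767.60
Pension Levy: 3% × $12,400.00 = $372.00
Health Levy: 4.8% × $12,400.00 = $595.20
Social Insurance: 0.7% × $12,400.00 = $86.80
Total withheld: $767.60 + $372.00 + $595.20 + $86.80 = $1,821.60
Net pay: $12,400.00 − $1,821.60 = $10,578.40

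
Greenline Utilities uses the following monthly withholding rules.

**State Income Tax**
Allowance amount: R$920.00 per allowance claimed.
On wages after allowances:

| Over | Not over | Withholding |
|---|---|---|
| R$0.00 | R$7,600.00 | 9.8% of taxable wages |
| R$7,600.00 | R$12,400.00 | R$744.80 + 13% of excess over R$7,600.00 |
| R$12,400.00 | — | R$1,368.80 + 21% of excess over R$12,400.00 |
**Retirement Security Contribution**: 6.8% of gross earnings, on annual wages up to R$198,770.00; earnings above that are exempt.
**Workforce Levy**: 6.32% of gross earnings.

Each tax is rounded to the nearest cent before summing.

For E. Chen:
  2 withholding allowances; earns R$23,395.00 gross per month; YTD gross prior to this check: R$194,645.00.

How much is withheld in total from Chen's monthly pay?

State Income Tax: taxable = R$23,395.00 − 2×R$920.00 = R$21,555.00
  R$1,368.80 + 21% × (R$21,555.00 − R$12,400.00) = R$1,368.80 + 21% × R$9,155.00 = R$3,291.35
Retirement Security Contribution: cap R$198,770.00 − YTD R$194,645.00 = R$4,125.00 subject; 6.8% × R$4,125.00 = R$280.50
Workforce Levy: 6.32% × R$23,395.00 = R$1,478.56
Total: R$3,291.35 + R$280.50 + R$1,478.56 = R$5,050.41

R$5,050.41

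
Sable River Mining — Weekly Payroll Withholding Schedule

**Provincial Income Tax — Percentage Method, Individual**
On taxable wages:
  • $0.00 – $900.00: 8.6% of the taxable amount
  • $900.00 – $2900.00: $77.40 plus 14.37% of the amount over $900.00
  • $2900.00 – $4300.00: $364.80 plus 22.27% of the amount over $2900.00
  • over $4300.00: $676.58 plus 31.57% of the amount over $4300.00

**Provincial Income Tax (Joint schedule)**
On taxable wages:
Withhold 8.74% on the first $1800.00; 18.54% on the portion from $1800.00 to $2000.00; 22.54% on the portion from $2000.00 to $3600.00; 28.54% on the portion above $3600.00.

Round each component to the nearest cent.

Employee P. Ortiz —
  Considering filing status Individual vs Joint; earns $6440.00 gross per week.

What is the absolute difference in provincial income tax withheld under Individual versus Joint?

$13.40

Provincial Income Tax (Individual): taxable = $6440.00
  $676.58 + 31.57% × ($6440.00 − $4300.00) = $676.58 + 31.57% × $2140.00 = $1352.18
Provincial Income Tax (Joint): taxable = $6440.00
  $555.04 + 28.54% × ($6440.00 − $3600.00) = $555.04 + 28.54% × $2840.00 = $1365.58
Difference: |$1352.18 − $1365.58| = $13.40 (higher under Joint)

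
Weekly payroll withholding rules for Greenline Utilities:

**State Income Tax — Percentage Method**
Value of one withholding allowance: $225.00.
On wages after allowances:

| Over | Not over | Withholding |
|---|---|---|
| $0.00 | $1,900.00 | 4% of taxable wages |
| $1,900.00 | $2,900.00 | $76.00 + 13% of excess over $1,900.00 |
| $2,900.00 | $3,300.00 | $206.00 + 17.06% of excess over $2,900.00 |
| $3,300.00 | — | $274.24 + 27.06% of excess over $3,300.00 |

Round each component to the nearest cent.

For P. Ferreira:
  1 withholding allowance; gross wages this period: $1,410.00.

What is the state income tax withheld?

$47.40

State Income Tax: taxable = $1,410.00 − 1×$225.00 = $1,185.00
  4% × $1,185.00 = $47.40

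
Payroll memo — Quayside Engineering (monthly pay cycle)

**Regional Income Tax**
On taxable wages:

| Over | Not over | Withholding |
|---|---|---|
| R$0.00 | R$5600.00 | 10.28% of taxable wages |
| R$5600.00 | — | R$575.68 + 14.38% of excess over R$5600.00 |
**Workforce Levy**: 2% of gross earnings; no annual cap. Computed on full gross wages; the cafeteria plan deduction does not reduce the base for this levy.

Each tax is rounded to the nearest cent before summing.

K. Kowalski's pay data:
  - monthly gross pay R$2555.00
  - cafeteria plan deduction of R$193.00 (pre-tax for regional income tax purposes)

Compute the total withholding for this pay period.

R$293.91

Regional Income Tax: taxable = R$2555.00 − R$193.00 = R$2362.00
  10.28% × R$2362.00 = R$242.81
Workforce Levy: 2% × R$2555.00 = R$51.10
Total: R$242.81 + R$51.10 = R$293.91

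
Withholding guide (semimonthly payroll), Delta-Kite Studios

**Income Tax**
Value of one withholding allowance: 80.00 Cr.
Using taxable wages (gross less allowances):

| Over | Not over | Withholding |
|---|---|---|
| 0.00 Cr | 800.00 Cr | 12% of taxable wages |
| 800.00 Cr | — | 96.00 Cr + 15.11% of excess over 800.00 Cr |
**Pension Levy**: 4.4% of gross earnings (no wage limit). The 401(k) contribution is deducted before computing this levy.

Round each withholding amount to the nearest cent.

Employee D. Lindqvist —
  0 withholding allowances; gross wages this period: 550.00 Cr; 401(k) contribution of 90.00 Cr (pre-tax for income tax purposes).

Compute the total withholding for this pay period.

Income Tax: taxable = 550.00 Cr − 90.00 Cr = 460.00 Cr
  12% × 460.00 Cr = 55.20 Cr
Pension Levy: 4.4% × 460.00 Cr = 20.24 Cr
Total: 55.20 Cr + 20.24 Cr = 75.44 Cr

75.44 Cr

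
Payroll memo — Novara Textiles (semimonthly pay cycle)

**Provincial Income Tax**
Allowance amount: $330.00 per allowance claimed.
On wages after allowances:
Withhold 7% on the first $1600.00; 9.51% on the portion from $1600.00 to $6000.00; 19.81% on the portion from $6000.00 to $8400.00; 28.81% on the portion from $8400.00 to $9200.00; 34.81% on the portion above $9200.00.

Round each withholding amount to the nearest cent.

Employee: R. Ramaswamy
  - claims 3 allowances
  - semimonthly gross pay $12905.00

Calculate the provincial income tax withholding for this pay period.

$2181.45

Provincial Income Tax: taxable = $12905.00 − 3×$330.00 = $11915.00
  $1236.36 + 34.81% × ($11915.00 − $9200.00) = $1236.36 + 34.81% × $2715.00 = $2181.45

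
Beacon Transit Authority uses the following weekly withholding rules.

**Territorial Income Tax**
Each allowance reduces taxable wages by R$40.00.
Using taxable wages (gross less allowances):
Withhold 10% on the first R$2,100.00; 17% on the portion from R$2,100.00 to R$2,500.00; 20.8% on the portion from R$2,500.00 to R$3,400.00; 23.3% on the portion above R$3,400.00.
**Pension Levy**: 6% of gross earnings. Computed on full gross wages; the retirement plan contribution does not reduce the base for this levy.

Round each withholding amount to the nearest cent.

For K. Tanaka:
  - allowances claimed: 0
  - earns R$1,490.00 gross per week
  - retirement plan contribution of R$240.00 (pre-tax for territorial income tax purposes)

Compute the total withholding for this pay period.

R$214.40

Territorial Income Tax: taxable = R$1,490.00 − R$240.00 = R$1,250.00
  10% × R$1,250.00 = R$125.00
Pension Levy: 6% × R$1,490.00 = R$89.40
Total: R$125.00 + R$89.40 = R$214.40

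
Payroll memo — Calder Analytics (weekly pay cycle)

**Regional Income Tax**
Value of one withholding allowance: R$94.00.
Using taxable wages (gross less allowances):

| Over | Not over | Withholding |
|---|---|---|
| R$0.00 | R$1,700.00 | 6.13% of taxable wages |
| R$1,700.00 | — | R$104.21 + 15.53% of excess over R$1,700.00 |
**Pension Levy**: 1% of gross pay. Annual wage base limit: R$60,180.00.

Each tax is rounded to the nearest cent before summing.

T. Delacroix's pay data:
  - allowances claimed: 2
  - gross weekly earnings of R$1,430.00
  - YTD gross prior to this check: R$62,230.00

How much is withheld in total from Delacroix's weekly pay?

R$76.13

Regional Income Tax: taxable = R$1,430.00 − 2×R$94.00 = R$1,242.00
  6.13% × R$1,242.00 = R$76.13
Pension Levy: YTD R$62,230.00 ≥ cap R$60,180.00 → R$0.00
Total: R$76.13 + R$0.00 = R$76.13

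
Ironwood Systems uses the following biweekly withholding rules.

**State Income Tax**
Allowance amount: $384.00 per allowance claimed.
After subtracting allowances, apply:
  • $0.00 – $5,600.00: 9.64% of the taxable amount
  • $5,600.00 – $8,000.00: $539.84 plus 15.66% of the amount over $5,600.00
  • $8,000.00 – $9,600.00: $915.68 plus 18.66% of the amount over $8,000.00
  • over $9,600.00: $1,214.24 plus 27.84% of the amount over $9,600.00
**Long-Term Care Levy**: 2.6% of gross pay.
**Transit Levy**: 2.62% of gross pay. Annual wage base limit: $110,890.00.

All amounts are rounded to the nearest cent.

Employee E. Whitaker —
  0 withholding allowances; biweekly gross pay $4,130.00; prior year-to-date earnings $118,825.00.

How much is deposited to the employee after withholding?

$3,624.49

State Income Tax: taxable = $4,130.00
  9.64% × $4,130.00 = $398.13
Long-Term Care Levy: 2.6% × $4,130.00 = $107.38
Transit Levy: YTD $118,825.00 ≥ cap $110,890.00 → $0.00
Total withheld: $398.13 + $107.38 + $0.00 = $505.51
Net pay: $4,130.00 − $505.51 = $3,624.49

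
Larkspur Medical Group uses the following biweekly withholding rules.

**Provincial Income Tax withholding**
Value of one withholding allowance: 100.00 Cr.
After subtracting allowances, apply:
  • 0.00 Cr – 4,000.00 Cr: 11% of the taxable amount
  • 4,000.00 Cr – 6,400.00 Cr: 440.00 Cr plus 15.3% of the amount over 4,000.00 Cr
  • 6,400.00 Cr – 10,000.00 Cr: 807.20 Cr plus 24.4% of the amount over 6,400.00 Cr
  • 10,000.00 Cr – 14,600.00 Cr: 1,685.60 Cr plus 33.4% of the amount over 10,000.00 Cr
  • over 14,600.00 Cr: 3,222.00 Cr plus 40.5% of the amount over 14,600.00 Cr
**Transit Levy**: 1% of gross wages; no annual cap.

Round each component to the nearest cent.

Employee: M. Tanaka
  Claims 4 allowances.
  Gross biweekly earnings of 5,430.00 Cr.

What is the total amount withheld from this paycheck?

Provincial Income Tax: taxable = 5,430.00 Cr − 4×100.00 Cr = 5,030.00 Cr
  440.00 Cr + 15.3% × (5,030.00 Cr − 4,000.00 Cr) = 440.00 Cr + 15.3% × 1,030.00 Cr = 597.59 Cr
Transit Levy: 1% × 5,430.00 Cr = 54.30 Cr
Total: 597.59 Cr + 54.30 Cr = 651.89 Cr

651.89 Cr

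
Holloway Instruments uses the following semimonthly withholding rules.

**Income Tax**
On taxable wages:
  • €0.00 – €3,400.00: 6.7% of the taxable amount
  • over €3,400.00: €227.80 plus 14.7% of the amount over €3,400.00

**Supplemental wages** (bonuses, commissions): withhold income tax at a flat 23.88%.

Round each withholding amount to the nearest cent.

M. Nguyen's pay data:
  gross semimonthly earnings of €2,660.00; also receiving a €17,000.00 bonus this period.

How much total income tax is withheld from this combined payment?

€4,237.82

Income Tax: taxable = €2,660.00
  6.7% × €2,660.00 = €178.22
Supplemental (23.88% flat on bonus): 23.88% × €17,000.00 = €4,059.60
Total income tax: €178.22 + €4,059.60 = €4,237.82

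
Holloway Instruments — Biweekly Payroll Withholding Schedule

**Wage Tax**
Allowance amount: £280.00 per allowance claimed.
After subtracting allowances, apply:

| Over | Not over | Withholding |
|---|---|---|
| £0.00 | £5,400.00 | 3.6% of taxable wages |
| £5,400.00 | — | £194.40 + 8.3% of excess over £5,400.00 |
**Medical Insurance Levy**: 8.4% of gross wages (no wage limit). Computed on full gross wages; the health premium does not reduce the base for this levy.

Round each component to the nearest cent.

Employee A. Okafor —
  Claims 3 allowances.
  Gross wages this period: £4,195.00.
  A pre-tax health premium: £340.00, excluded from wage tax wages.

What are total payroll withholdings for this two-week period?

Wage Tax: taxable = £4,195.00 − £340.00 − 3×£280.00 = £3,015.00
  3.6% × £3,015.00 = £108.54
Medical Insurance Levy: 8.4% × £4,195.00 = £352.38
Total: £108.54 + £352.38 = £460.92

£460.92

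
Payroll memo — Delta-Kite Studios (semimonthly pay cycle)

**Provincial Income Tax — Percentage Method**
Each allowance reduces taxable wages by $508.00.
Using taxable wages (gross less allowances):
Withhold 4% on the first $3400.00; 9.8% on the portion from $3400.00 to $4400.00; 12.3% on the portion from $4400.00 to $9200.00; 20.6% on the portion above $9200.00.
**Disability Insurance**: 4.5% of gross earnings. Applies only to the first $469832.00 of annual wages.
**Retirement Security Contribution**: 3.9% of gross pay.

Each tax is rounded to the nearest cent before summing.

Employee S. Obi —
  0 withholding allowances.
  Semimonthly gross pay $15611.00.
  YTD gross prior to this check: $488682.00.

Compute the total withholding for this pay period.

$2753.90

Provincial Income Tax: taxable = $15611.00
  $824.40 + 20.6% × ($15611.00 − $9200.00) = $824.40 + 20.6% × $6411.00 = $2145.07
Disability Insurance: YTD $488682.00 ≥ cap $469832.00 → $0.00
Retirement Security Contribution: 3.9% × $15611.00 = $608.83
Total: $2145.07 + $0.00 + $608.83 = $2753.90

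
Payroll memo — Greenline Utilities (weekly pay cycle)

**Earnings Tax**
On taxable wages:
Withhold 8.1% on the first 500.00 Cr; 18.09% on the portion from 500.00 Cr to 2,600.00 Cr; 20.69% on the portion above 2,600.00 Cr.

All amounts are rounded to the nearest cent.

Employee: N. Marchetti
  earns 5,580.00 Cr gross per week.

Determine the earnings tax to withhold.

1,036.95 Cr

Earnings Tax: taxable = 5,580.00 Cr
  420.39 Cr + 20.69% × (5,580.00 Cr − 2,600.00 Cr) = 420.39 Cr + 20.69% × 2,980.00 Cr = 1,036.95 Cr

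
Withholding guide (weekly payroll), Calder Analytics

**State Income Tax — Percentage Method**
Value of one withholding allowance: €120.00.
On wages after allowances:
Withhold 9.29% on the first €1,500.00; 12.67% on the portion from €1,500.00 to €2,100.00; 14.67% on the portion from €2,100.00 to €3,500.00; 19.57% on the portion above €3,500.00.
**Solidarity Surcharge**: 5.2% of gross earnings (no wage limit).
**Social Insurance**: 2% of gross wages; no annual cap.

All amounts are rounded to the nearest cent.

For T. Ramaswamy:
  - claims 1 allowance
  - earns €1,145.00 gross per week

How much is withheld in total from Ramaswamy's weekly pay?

€177.66

State Income Tax: taxable = €1,145.00 − 1×€120.00 = €1,025.00
  9.29% × €1,025.00 = €95.22
Solidarity Surcharge: 5.2% × €1,145.00 = €59.54
Social Insurance: 2% × €1,145.00 = €22.90
Total: €95.22 + €59.54 + €22.90 = €177.66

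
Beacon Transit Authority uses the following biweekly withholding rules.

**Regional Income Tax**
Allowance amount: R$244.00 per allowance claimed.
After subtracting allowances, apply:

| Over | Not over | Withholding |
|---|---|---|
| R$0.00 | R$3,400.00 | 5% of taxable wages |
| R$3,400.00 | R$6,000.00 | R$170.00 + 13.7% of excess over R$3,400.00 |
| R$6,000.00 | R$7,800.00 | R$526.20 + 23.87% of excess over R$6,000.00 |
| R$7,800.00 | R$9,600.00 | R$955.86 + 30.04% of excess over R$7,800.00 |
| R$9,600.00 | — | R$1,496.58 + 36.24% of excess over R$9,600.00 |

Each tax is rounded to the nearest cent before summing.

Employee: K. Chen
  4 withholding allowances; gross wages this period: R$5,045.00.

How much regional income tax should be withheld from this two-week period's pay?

R$261.65

Regional Income Tax: taxable = R$5,045.00 − 4×R$244.00 = R$4,069.00
  R$170.00 + 13.7% × (R$4,069.00 − R$3,400.00) = R$170.00 + 13.7% × R$669.00 = R$261.65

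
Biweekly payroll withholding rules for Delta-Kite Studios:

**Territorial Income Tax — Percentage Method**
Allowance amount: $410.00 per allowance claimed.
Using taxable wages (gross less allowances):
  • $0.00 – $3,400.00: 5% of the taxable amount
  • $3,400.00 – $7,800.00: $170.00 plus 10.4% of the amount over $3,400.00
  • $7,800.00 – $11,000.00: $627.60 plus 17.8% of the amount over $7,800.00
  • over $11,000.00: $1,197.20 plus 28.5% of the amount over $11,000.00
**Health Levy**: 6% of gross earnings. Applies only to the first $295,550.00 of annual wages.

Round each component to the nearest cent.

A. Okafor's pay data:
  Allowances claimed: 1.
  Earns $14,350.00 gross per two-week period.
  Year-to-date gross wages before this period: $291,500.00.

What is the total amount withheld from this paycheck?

Territorial Income Tax: taxable = $14,350.00 − 1×$410.00 = $13,940.00
  $1,197.20 + 28.5% × ($13,940.00 − $11,000.00) = $1,197.20 + 28.5% × $2,940.00 = $2,035.10
Health Levy: cap $295,550.00 − YTD $291,500.00 = $4,050.00 subject; 6% × $4,050.00 = $243.00
Total: $2,035.10 + $243.00 = $2,278.10

$2,278.10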